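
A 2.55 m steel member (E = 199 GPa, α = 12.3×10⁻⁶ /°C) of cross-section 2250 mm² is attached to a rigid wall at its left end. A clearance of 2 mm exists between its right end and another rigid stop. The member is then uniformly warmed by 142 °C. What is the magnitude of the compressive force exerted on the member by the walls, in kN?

Free thermal elongation = αΔT L = 12.3×10⁻⁶ × 142 × 2550 = 4.454 mm.
After closing the 2 mm clearance, 4.454 − 2 = 2.454 mm of expansion remains to be suppressed by the wall.
Compatibility: PL/(AE) = 2.454 mm, so σ = P/A = E × (2.454/2550) = 191.5 MPa.
P = σA = 191.5 × 2250 = 430.9 kN.

P ≈ 431 kN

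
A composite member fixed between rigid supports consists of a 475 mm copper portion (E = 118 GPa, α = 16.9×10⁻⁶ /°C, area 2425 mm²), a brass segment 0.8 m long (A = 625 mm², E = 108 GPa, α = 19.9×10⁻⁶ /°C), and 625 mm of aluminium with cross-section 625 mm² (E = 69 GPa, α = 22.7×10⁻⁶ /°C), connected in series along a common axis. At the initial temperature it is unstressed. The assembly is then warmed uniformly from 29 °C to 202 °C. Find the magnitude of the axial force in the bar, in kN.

If the supports were absent, the total length change would be Σ αᵢΔT Lᵢ = 16.9×10⁻⁶×173×475 + 19.9×10⁻⁶×173×800 + 22.7×10⁻⁶×173×625 = 6.597 mm.
The walls prevent any net length change, so an axial force P (same in every segment) develops. Compatibility: P · Σ Lᵢ/(AᵢEᵢ) = δ_free.
The series flexibility is Σ Lᵢ/(AᵢEᵢ) = 475/(2425×118×10³) + 800/(625×108×10³) + 625/(625×69×10³) = 2.8×10⁻⁵ mm/N.
Hence P = δ_free / Σ(L/AE) = 6.597/2.8×10⁻⁵ = 235.6 kN (compressive).

P ≈ 236 kN (compressive)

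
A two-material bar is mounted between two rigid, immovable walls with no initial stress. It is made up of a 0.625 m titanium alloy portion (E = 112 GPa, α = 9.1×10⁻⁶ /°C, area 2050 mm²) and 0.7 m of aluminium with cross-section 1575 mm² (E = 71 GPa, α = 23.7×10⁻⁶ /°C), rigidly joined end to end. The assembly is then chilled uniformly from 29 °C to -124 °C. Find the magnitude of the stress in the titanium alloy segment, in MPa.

Free thermal contraction of the whole bar: Σ αᵢΔT Lᵢ = 9.1×10⁻⁶×153×625 + 23.7×10⁻⁶×153×700 = 3.408 mm.
The walls prevent any net length change, so an axial force P (same in every segment) develops. Compatibility: P · Σ Lᵢ/(AᵢEᵢ) = δ_free.
The series flexibility is Σ Lᵢ/(AᵢEᵢ) = 625/(2050×112×10³) + 700/(1575×71×10³) = 8.982×10⁻⁶ mm/N.
Hence P = δ_free / Σ(L/AE) = 3.408/8.982×10⁻⁶ = 379.5 kN (tensile).
σ_{titanium alloy} = P / A = 379500 / 2050 = 185.1 MPa.

σ ≈ 185 MPa (tensile)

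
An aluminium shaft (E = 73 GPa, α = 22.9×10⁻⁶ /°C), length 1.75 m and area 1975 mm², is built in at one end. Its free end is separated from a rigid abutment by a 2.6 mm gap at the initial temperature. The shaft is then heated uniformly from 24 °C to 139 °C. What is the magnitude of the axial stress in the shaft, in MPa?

Free thermal elongation = αΔT L = 22.9×10⁻⁶ × 115 × 1750 = 4.609 mm.
The gap closes (δ_free > 2.6 mm) and the wall then resists a further 4.609 − 2.6 = 2.009 mm of expansion.
Compatibility: PL/(AE) = 2.009 mm, so σ = P/A = E × (2.009/1750) = 83.79 MPa.

σ ≈ 83.8 MPa (compressive)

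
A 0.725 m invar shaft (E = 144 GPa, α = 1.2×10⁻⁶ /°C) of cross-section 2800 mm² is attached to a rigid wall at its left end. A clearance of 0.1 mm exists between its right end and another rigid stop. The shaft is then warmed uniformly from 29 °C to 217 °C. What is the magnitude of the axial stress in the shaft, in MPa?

σ ≈ 12.6 MPa (compressive)

Unrestrained expansion: δ_free = αΔT L = 1.2×10⁻⁶ × 188 × 725 = 0.1636 mm.
The gap closes (δ_free > 0.1 mm) and the wall then resists a further 0.1636 − 0.1 = 0.06356 mm of expansion.
So σ = E(δ_free − g)/L = 144×10³ × 0.06356/725 = 12.62 MPa.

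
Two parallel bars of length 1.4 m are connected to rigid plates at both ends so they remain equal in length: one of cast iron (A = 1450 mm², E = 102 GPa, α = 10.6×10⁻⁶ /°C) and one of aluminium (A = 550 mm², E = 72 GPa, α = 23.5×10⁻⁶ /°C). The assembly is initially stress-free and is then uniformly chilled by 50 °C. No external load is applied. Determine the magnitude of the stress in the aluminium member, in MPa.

σ ≈ 36.6 MPa (tensile)

Equilibrium of a rigid end plate with no external load gives equal and opposite internal forces ±P in the two members. Since α_{aluminium} > α_{cast iron}, cooling drives the aluminium into tension and the cast iron into compression.
Equating the net (thermal + elastic) strains gives |α₁ − α₂|·ΔT = P·[1/(A₁E₁) + 1/(A₂E₂)].
|α₁ − α₂|·ΔT = 12.9×10⁻⁶ × 50 = 0.000645.
1/(A₁E₁) + 1/(A₂E₂) = 1/(1450×102×10³) + 1/(550×72×10³) = 3.201×10⁻⁸ N⁻¹.
P = 0.000645 / 3.201×10⁻⁸ = 20150 N = 20.15 kN.
σ_{aluminium} = P/A₂ = 20150/550 = 36.63 MPa, tensile.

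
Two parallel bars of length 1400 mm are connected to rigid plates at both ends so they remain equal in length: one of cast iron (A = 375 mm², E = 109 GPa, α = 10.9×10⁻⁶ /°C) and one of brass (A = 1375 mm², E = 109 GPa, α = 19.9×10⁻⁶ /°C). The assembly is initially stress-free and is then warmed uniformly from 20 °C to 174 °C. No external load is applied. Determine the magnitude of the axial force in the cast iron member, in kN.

Both members must finish at the same length. With the larger α, the brass tends to over-expand; the plates restrain it, putting the brass in compression and the cast iron in tension. With no external load the two internal forces are equal and opposite, magnitude P.
Setting the final lengths equal and cancelling L: (α₁ − α₂)ΔT = P/(A₁E₁) + P/(A₂E₂).
|α₁ − α₂|·ΔT = 9×10⁻⁶ × 154 = 0.001386.
1/(A₁E₁) + 1/(A₂E₂) = 1/(375×109×10³) + 1/(1375×109×10³) = 3.114×10⁻⁸ N⁻¹.
P = 0.001386 / 3.114×10⁻⁸ = 44510 N = 44.51 kN.

P ≈ 44.5 kN (tensile in the cast iron)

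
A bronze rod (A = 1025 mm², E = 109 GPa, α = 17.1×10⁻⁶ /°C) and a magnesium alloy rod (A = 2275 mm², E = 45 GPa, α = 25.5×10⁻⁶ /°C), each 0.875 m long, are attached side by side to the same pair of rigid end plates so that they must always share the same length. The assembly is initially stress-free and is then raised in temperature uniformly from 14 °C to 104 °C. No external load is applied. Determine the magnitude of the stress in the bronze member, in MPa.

Equilibrium of a rigid end plate with no external load gives equal and opposite internal forces ±P in the two members. Since α_{magnesium alloy} > α_{bronze}, heating drives the magnesium alloy into compression and the bronze into tension.
Setting the final lengths equal and cancelling L: (α₁ − α₂)ΔT = P/(A₁E₁) + P/(A₂E₂).
|α₁ − α₂|·ΔT = 8.4×10⁻⁶ × 90 = 0.000756.
1/(A₁E₁) + 1/(A₂E₂) = 1/(1025×109×10³) + 1/(2275×45×10³) = 1.872×10⁻⁸ N⁻¹.
P = 0.000756 / 1.872×10⁻⁸ = 40390 N = 40.39 kN.
σ_{bronze} = P/A₁ = 40390/1025 = 39.4 MPa, tensile.

σ ≈ 39.4 MPa (tensile)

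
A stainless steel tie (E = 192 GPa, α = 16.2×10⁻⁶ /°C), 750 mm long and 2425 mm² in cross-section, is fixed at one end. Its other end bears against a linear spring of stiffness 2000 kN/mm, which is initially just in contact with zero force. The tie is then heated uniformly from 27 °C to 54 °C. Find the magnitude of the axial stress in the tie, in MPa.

σ ≈ 64.1 MPa (compressive)

Free thermal expansion: δ_free = αΔT L = 16.2×10⁻⁶ × 27 × 750 = 0.328 mm.
Let P be the compressive force at the spring. The tie shortens elastically by PL/(AE) and the spring compresses by P/k; together these equal δ_free.
So P = δ_free / [L/(AE) + 1/k] = 0.328 / [ 750/(2425×192×10³) + 1/(2000×10³) ].
P = 0.328 / 2.111×10⁻⁶ = 155400 N.
σ = P/A = 155400/2425 = 64.09 MPa.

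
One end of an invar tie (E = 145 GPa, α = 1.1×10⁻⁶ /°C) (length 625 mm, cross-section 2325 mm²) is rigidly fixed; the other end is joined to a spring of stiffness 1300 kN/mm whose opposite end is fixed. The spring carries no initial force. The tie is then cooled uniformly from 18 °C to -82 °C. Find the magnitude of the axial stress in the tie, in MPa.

The unrestrained thermal change is αΔT L = 1.1×10⁻⁶ × 100 × 625 = 0.06875 mm.
With a force P in the spring, the elastic change of the tie is PL/(AE) and that of the spring is P/k; compatibility requires their sum to equal δ_free.
So P = δ_free / [L/(AE) + 1/k] = 0.06875 / [ 625/(2325×145×10³) + 1/(1300×10³) ].
P = 0.06875 / 2.623×10⁻⁶ = 26210 N.
σ = P/A = 26210/2325 = 11.27 MPa.

σ ≈ 11.3 MPa (tensile)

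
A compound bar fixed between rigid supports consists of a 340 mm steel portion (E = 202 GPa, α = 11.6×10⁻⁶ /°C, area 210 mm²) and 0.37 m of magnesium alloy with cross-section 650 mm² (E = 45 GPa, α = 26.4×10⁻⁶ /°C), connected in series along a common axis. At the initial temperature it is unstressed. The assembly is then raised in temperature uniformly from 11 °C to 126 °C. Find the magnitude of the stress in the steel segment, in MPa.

Free thermal expansion of the whole bar: Σ αᵢΔT Lᵢ = 11.6×10⁻⁶×115×340 + 26.4×10⁻⁶×115×370 = 1.577 mm.
Since the ends are fixed, an axial force P builds up, equal in every segment, with P · Σ Lᵢ/(AᵢEᵢ) = δ_free.
Σ Lᵢ/(AᵢEᵢ) = 340/(210×202×10³) + 370/(650×45×10³) = 2.066×10⁻⁵ mm/N.
P = 1.577 / 2.066×10⁻⁵ = 76310 N = 76.31 kN, compressive.
σ_{steel} = P / A = 76310 / 210 = 363.4 MPa.

σ ≈ 363 MPa (compressive)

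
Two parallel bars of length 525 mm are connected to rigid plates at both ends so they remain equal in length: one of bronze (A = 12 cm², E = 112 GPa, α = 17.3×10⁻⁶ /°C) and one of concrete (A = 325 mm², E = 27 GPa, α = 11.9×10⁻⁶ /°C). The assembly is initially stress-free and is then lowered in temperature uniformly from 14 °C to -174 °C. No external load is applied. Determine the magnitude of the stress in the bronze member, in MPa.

Equilibrium of a rigid end plate with no external load gives equal and opposite internal forces ±P in the two members. Since α_{bronze} > α_{concrete}, cooling drives the bronze into tension and the concrete into compression.
Equating the net (thermal + elastic) strains gives |α₁ − α₂|·ΔT = P·[1/(A₁E₁) + 1/(A₂E₂)].
|α₁ − α₂|·ΔT = 5.4×10⁻⁶ × 188 = 0.001015.
1/(A₁E₁) + 1/(A₂E₂) = 1/(1200×112×10³) + 1/(325×27×10³) = 1.214×10⁻⁷ N⁻¹.
So P = 0.001015 / 1.214×10⁻⁷ = 8.362 kN.
σ_{bronze} = P/A₁ = 8362/1200 = 6.969 MPa, tensile.

σ ≈ 6.97 MPa (tensile)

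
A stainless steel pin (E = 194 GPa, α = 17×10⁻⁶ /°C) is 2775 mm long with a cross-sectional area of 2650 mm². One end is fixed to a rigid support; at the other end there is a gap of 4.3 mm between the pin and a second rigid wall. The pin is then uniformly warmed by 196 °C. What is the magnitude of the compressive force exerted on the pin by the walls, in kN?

If the wall were absent the pin would grow by αΔT L = 17×10⁻⁶ × 196 × 2775 = 9.246 mm.
This exceeds the 4.3 mm gap, so the wall pushes back. The portion of expansion that must be recovered elastically is δ_free − gap = 9.246 − 4.3 = 4.946 mm.
Compatibility: PL/(AE) = 4.946 mm, so σ = P/A = E × (4.946/2775) = 345.8 MPa.
P = σA = 345.8 × 2650 = 916.4 kN.

P ≈ 916 kN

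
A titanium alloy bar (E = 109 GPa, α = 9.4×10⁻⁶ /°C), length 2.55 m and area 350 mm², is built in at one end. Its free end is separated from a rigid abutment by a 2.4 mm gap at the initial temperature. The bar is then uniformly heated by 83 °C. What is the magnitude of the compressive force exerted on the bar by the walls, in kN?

If the wall were absent the bar would grow by αΔT L = 9.4×10⁻⁶ × 83 × 2550 = 1.99 mm.
Since δ_free = 1.99 mm is less than the 2.4 mm gap, the bar never touches the wall. No axial force develops.

P ≈ 0 kN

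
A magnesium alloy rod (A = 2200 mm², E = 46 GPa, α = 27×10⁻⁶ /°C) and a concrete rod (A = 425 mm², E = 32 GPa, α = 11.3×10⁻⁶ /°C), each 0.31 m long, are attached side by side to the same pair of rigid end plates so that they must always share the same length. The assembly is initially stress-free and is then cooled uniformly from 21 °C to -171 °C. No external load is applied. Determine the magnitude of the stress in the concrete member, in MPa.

The magnesium alloy has the larger α, so on cooling it would change length more than the concrete if both were free. The rigid plates force a common final length, so the magnesium alloy is put into tension and the concrete into compression, with equal and opposite forces P (no external load).
Setting the final lengths equal and cancelling L: (α₁ − α₂)ΔT = P/(A₁E₁) + P/(A₂E₂).
|α₁ − α₂|·ΔT = 15.7×10⁻⁶ × 192 = 0.003014.
1/(A₁E₁) + 1/(A₂E₂) = 1/(2200×46×10³) + 1/(425×32×10³) = 8.341×10⁻⁸ N⁻¹.
So P = 0.003014 / 8.341×10⁻⁸ = 36.14 kN.
σ_{concrete} = P/A₂ = 36140/425 = 85.03 MPa, compressive.

σ ≈ 85 MPa (compressive)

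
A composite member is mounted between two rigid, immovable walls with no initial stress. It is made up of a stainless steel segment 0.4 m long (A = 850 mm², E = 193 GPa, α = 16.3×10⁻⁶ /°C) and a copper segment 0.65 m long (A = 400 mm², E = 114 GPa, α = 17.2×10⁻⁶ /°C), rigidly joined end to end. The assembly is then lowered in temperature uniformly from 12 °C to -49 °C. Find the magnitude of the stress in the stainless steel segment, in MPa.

If the supports were absent, the total length change would be Σ αᵢΔT Lᵢ = 16.3×10⁻⁶×61×400 + 17.2×10⁻⁶×61×650 = 1.08 mm.
The rigid supports impose zero overall length change; the single axial force P common to all segments must satisfy P Σ Lᵢ/(AᵢEᵢ) = δ_free.
Σ Lᵢ/(AᵢEᵢ) = 400/(850×193×10³) + 650/(400×114×10³) = 1.669×10⁻⁵ mm/N.
P = 1.08 / 1.669×10⁻⁵ = 64680 N = 64.68 kN, tensile.
σ_{stainless steel} = P / A = 64680 / 850 = 76.1 MPa.

σ ≈ 76.1 MPa (tensile)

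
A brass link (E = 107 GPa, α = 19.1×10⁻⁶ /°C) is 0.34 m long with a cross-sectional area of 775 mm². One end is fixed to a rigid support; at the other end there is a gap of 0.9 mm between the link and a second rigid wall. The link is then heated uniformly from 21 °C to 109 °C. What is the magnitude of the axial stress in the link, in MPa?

Free thermal elongation = αΔT L = 19.1×10⁻⁶ × 88 × 340 = 0.5715 mm.
This is smaller than the 0.9 mm clearance, so the link expands freely without reaching the stop — the stress is zero.

σ ≈ 0 MPa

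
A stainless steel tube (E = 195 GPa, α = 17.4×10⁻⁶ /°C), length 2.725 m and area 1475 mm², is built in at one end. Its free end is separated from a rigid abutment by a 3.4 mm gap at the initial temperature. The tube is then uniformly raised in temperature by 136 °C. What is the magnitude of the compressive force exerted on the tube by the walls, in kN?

P ≈ 322 kN

If the wall were absent the tube would grow by αΔT L = 17.4×10⁻⁶ × 136 × 2725 = 6.448 mm.
The gap closes (δ_free > 3.4 mm) and the wall then resists a further 6.448 − 3.4 = 3.048 mm of expansion.
So σ = E(δ_free − g)/L = 195×10³ × 3.048/2725 = 218.1 MPa.
P = σA = 218.1 × 1475 = 321.8 kN.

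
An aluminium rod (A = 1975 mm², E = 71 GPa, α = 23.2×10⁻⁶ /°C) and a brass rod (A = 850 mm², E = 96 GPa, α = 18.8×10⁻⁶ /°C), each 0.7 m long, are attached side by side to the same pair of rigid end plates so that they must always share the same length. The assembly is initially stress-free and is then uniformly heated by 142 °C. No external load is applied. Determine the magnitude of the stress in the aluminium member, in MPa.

σ ≈ 16.3 MPa (compressive)

Equilibrium of a rigid end plate with no external load gives equal and opposite internal forces ±P in the two members. Since α_{aluminium} > α_{brass}, heating drives the aluminium into compression and the brass into tension.
Equating the net (thermal + elastic) strains gives |α₁ − α₂|·ΔT = P·[1/(A₁E₁) + 1/(A₂E₂)].
|α₁ − α₂|·ΔT = 4.4×10⁻⁶ × 142 = 0.0006248.
1/(A₁E₁) + 1/(A₂E₂) = 1/(1975×71×10³) + 1/(850×96×10³) = 1.939×10⁻⁸ N⁻¹.
So P = 0.0006248 / 1.939×10⁻⁸ = 32.23 kN.
σ_{aluminium} = P/A₁ = 32230/1975 = 16.32 MPa, compressive.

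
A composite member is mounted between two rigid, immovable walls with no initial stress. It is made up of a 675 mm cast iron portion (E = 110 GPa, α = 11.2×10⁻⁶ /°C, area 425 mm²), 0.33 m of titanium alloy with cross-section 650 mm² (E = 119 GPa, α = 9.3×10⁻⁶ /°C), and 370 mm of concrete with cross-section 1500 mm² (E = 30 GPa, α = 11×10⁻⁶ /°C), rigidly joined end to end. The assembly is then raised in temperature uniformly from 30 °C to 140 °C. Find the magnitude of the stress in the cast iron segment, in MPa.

With the walls removed the bar would change length by δ_free = Σ αᵢΔT Lᵢ = 11.2×10⁻⁶×110×675 + 9.3×10⁻⁶×110×330 + 11×10⁻⁶×110×370 = 1.617 mm.
The walls prevent any net length change, so an axial force P (same in every segment) develops. Compatibility: P · Σ Lᵢ/(AᵢEᵢ) = δ_free.
The series flexibility is Σ Lᵢ/(AᵢEᵢ) = 675/(425×110×10³) + 330/(650×119×10³) + 370/(1500×30×10³) = 2.693×10⁻⁵ mm/N.
Hence P = δ_free / Σ(L/AE) = 1.617/2.693×10⁻⁵ = 60.05 kN (compressive).
σ_{cast iron} = P / A = 60050 / 425 = 141.3 MPa.

σ ≈ 141 MPa (compressive)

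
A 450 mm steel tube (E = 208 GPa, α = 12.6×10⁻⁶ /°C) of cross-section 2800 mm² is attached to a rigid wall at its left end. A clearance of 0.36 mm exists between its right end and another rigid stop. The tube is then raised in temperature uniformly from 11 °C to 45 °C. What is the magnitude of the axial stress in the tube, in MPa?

Unrestrained expansion: δ_free = αΔT L = 12.6×10⁻⁶ × 34 × 450 = 0.1928 mm.
This is smaller than the 0.36 mm clearance, so the tube expands freely without reaching the stop — the stress is zero.

σ ≈ 0 MPa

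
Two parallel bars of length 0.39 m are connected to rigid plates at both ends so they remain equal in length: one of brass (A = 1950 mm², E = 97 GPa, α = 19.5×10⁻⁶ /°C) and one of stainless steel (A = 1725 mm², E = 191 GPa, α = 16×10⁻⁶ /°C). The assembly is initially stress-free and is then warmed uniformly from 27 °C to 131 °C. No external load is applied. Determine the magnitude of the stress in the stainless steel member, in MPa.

The brass has the larger α, so on heating it would change length more than the stainless steel if both were free. The rigid plates force a common final length, so the brass is put into compression and the stainless steel into tension, with equal and opposite forces P (no external load).
Equating the net (thermal + elastic) strains gives |α₁ − α₂|·ΔT = P·[1/(A₁E₁) + 1/(A₂E₂)].
|α₁ − α₂|·ΔT = 3.5×10⁻⁶ × 104 = 0.000364.
1/(A₁E₁) + 1/(A₂E₂) = 1/(1950×97×10³) + 1/(1725×191×10³) = 8.322×10⁻⁹ N⁻¹.
So P = 0.000364 / 8.322×10⁻⁹ = 43.74 kN.
σ_{stainless steel} = P/A₂ = 43740/1725 = 25.36 MPa, tensile.

σ ≈ 25.4 MPa (tensile)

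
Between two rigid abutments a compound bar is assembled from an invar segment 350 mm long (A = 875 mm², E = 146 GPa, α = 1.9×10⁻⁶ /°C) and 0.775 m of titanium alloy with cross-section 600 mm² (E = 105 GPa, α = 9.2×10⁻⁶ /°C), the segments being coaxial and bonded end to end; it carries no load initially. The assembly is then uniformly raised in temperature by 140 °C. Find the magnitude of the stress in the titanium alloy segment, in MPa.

With the walls removed the bar would change length by δ_free = Σ αᵢΔT Lᵢ = 1.9×10⁻⁶×140×350 + 9.2×10⁻⁶×140×775 = 1.091 mm.
The walls prevent any net length change, so an axial force P (same in every segment) develops. Compatibility: P · Σ Lᵢ/(AᵢEᵢ) = δ_free.
The series flexibility is Σ Lᵢ/(AᵢEᵢ) = 350/(875×146×10³) + 775/(600×105×10³) = 1.504×10⁻⁵ mm/N.
So P = 1.091 / 1.504×10⁻⁵ = 72.55 kN, compressive.
σ_{titanium alloy} = P / A = 72550 / 600 = 120.9 MPa.

σ ≈ 121 MPa (compressive)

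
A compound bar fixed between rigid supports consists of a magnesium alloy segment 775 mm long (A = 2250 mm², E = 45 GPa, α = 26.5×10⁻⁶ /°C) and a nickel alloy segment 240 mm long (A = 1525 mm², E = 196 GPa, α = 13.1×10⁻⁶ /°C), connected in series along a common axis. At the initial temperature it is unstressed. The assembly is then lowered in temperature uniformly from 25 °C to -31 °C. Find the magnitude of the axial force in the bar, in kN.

P ≈ 157 kN (tensile)

Free thermal contraction of the whole bar: Σ αᵢΔT Lᵢ = 26.5×10⁻⁶×56×775 + 13.1×10⁻⁶×56×240 = 1.326 mm.
The rigid supports impose zero overall length change; the single axial force P common to all segments must satisfy P Σ Lᵢ/(AᵢEᵢ) = δ_free.
Σ Lᵢ/(AᵢEᵢ) = 775/(2250×45×10³) + 240/(1525×196×10³) = 8.457×10⁻⁶ mm/N.
Hence P = δ_free / Σ(L/AE) = 1.326/8.457×10⁻⁶ = 156.8 kN (tensile).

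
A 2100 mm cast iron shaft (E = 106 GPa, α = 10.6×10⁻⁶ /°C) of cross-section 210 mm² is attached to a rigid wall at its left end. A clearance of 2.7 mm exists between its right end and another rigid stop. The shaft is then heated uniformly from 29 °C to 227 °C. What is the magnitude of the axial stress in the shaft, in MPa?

σ ≈ 86.2 MPa (compressive)

Unrestrained expansion: δ_free = αΔT L = 10.6×10⁻⁶ × 198 × 2100 = 4.407 mm.
This exceeds the 2.7 mm gap, so the wall pushes back. The portion of expansion that must be recovered elastically is δ_free − gap = 4.407 − 2.7 = 1.707 mm.
That suppressed elongation corresponds to σ = E·Δ/L = 106×10³ × 1.707/2100 = 86.19 MPa.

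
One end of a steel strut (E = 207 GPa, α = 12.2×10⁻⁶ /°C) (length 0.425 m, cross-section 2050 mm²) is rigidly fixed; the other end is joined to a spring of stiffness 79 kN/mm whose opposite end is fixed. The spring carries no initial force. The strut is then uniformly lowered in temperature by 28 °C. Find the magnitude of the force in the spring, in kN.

Free thermal contraction: δ_free = αΔT L = 12.2×10⁻⁶ × 28 × 425 = 0.1452 mm.
With a force P in the spring, the elastic change of the strut is PL/(AE) and that of the spring is P/k; compatibility requires their sum to equal δ_free.
So P = δ_free / [L/(AE) + 1/k] = 0.1452 / [ 425/(2050×207×10³) + 1/(79×10³) ].
P = 0.1452 / 1.366×10⁻⁵ = 10630 N.

P ≈ 10.6 kN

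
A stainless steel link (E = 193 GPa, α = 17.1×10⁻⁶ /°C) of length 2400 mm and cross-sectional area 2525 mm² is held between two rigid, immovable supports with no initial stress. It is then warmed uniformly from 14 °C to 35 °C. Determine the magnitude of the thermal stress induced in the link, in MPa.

The supports are rigid, so the total axial strain is zero. The restrained thermal strain is ε = αΔT = 17.1×10⁻⁶ × 21 = 359.1×10⁻⁶.
The stress required to suppress this strain is σ = Eε = 193×10³ × 359.1×10⁻⁶ = 69.31 MPa, compressive since the link is trying to expand.

σ ≈ 69.3 MPa (compressive)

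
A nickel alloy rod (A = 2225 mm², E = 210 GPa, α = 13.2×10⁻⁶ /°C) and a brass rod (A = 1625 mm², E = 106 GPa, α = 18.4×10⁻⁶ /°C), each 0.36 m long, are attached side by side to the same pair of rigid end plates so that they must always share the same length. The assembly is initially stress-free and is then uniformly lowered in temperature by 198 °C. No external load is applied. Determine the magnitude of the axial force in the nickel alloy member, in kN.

Equilibrium of a rigid end plate with no external load gives equal and opposite internal forces ±P in the two members. Since α_{brass} > α_{nickel alloy}, cooling drives the brass into tension and the nickel alloy into compression.
Equating the net (thermal + elastic) strains gives |α₁ − α₂|·ΔT = P·[1/(A₁E₁) + 1/(A₂E₂)].
|α₁ − α₂|·ΔT = 5.2×10⁻⁶ × 198 = 0.00103.
1/(A₁E₁) + 1/(A₂E₂) = 1/(2225×210×10³) + 1/(1625×106×10³) = 7.946×10⁻⁹ N⁻¹.
So P = 0.00103 / 7.946×10⁻⁹ = 129.6 kN.

P ≈ 130 kN (compressive in the nickel alloy)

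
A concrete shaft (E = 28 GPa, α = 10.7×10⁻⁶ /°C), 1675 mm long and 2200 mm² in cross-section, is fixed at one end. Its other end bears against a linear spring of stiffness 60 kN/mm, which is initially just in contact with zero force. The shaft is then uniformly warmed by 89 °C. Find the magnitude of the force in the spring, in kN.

P ≈ 36.4 kN

Free thermal expansion: δ_free = αΔT L = 10.7×10⁻⁶ × 89 × 1675 = 1.595 mm.
Let P be the compressive force at the spring. The shaft shortens elastically by PL/(AE) and the spring compresses by P/k; together these equal δ_free.
So P = δ_free / [L/(AE) + 1/k] = 1.595 / [ 1675/(2200×28×10³) + 1/(60×10³) ].
P = 1.595 / 4.386×10⁻⁵ = 36370 N.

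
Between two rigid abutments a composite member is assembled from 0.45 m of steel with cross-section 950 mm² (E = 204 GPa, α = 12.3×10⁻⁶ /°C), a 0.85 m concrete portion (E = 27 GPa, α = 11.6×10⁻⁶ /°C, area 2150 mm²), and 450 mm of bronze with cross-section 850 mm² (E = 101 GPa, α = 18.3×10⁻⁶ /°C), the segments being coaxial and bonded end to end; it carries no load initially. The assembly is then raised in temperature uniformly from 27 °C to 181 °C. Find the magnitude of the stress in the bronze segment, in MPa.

σ ≈ 193 MPa (compressive)

If the supports were absent, the total length change would be Σ αᵢΔT Lᵢ = 12.3×10⁻⁶×154×450 + 11.6×10⁻⁶×154×850 + 18.3×10⁻⁶×154×450 = 3.639 mm.
Since the ends are fixed, an axial force P builds up, equal in every segment, with P · Σ Lᵢ/(AᵢEᵢ) = δ_free.
Σ Lᵢ/(AᵢEᵢ) = 450/(950×204×10³) + 850/(2150×27×10³) + 450/(850×101×10³) = 2.221×10⁻⁵ mm/N.
P = 3.639 / 2.221×10⁻⁵ = 163900 N = 163.9 kN, compressive.
σ_{bronze} = P / A = 163900 / 850 = 192.8 MPa.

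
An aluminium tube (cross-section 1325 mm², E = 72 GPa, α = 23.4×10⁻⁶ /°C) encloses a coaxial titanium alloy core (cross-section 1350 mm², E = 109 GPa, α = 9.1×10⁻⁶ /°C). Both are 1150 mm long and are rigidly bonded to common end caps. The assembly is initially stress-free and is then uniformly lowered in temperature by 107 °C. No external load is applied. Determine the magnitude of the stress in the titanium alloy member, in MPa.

σ ≈ 65.6 MPa (compressive)

Both members must finish at the same length. With the larger α, the aluminium tends to over-contract; the plates restrain it, putting the aluminium in tension and the titanium alloy in compression. With no external load the two internal forces are equal and opposite, magnitude P.
Setting the final lengths equal and cancelling L: (α₁ − α₂)ΔT = P/(A₁E₁) + P/(A₂E₂).
|α₁ − α₂|·ΔT = 14.3×10⁻⁶ × 107 = 0.00153.
1/(A₁E₁) + 1/(A₂E₂) = 1/(1325×72×10³) + 1/(1350×109×10³) = 1.728×10⁻⁸ N⁻¹.
P = 0.00153 / 1.728×10⁻⁸ = 88560 N = 88.56 kN.
σ_{titanium alloy} = P/A₂ = 88560/1350 = 65.6 MPa, compressive.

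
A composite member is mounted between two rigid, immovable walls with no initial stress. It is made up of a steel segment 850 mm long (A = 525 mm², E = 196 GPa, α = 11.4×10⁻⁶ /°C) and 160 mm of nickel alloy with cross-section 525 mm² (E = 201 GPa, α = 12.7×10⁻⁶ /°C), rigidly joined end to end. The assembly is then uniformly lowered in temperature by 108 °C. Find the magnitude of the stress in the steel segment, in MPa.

σ ≈ 247 MPa (tensile)

If the supports were absent, the total length change would be Σ αᵢΔT Lᵢ = 11.4×10⁻⁶×108×850 + 12.7×10⁻⁶×108×160 = 1.266 mm.
The rigid supports impose zero overall length change; the single axial force P common to all segments must satisfy P Σ Lᵢ/(AᵢEᵢ) = δ_free.
Σ Lᵢ/(AᵢEᵢ) = 850/(525×196×10³) + 160/(525×201×10³) = 9.777×10⁻⁶ mm/N.
P = 1.266 / 9.777×10⁻⁶ = 129500 N = 129.5 kN, tensile.
σ_{steel} = P / A = 129500 / 525 = 246.6 MPa.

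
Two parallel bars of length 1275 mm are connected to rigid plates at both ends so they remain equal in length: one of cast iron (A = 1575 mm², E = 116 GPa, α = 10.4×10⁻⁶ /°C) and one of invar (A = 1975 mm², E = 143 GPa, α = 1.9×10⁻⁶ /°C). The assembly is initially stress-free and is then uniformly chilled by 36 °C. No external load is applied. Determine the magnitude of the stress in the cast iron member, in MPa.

σ ≈ 21.6 MPa (tensile)

Both members must finish at the same length. With the larger α, the cast iron tends to over-contract; the plates restrain it, putting the cast iron in tension and the invar in compression. With no external load the two internal forces are equal and opposite, magnitude P.
Equating the net (thermal + elastic) strains gives |α₁ − α₂|·ΔT = P·[1/(A₁E₁) + 1/(A₂E₂)].
|α₁ − α₂|·ΔT = 8.5×10⁻⁶ × 36 = 0.000306.
1/(A₁E₁) + 1/(A₂E₂) = 1/(1575×116×10³) + 1/(1975×143×10³) = 9.014×10⁻⁹ N⁻¹.
P = 0.000306 / 9.014×10⁻⁹ = 33950 N = 33.95 kN.
σ_{cast iron} = P/A₁ = 33950/1575 = 21.55 MPa, tensile.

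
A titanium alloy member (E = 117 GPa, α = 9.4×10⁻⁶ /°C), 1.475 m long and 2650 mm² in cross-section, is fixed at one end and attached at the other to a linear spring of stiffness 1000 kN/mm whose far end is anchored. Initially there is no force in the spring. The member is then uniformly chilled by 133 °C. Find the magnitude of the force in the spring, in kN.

P ≈ 320 kN

The unrestrained thermal change is αΔT L = 9.4×10⁻⁶ × 133 × 1475 = 1.844 mm.
With a force P in the spring, the elastic change of the member is PL/(AE) and that of the spring is P/k; compatibility requires their sum to equal δ_free.
P [ L/(AE) + 1/k ] = δ_free → P [ 1475/(2650×117×10³) + 1/(1000×10³) ] = 1.844.
P = 1.844 / 5.757×10⁻⁶ = 320300 N.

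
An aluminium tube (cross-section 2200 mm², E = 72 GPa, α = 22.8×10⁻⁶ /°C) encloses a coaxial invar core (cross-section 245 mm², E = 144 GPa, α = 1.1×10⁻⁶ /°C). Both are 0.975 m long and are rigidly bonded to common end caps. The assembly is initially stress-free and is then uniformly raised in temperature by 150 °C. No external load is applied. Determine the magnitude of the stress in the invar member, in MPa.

The aluminium has the larger α, so on heating it would change length more than the invar if both were free. The rigid plates force a common final length, so the aluminium is put into compression and the invar into tension, with equal and opposite forces P (no external load).
Setting the final lengths equal and cancelling L: (α₁ − α₂)ΔT = P/(A₁E₁) + P/(A₂E₂).
|α₁ − α₂|·ΔT = 21.7×10⁻⁶ × 150 = 0.003255.
1/(A₁E₁) + 1/(A₂E₂) = 1/(2200×72×10³) + 1/(245×144×10³) = 3.466×10⁻⁸ N⁻¹.
So P = 0.003255 / 3.466×10⁻⁸ = 93.92 kN.
σ_{invar} = P/A₂ = 93920/245 = 383.3 MPa, tensile.

σ ≈ 383 MPa (tensile)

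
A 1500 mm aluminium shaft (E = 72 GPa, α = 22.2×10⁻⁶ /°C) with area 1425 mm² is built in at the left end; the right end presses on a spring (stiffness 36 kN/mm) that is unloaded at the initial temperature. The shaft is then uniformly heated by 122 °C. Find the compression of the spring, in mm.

δ ≈ 2.66 mm

Free thermal expansion: δ_free = αΔT L = 22.2×10⁻⁶ × 122 × 1500 = 4.063 mm.
Let P be the compressive force at the spring. The shaft shortens elastically by PL/(AE) and the spring compresses by P/k; together these equal δ_free.
P [ L/(AE) + 1/k ] = δ_free → P [ 1500/(1425×72×10³) + 1/(36×10³) ] = 4.063.
P = 4.063 / 4.24×10⁻⁵ = 95820 N.
Spring compression = P/k = 95820/(36×10³) = 2.662 mm.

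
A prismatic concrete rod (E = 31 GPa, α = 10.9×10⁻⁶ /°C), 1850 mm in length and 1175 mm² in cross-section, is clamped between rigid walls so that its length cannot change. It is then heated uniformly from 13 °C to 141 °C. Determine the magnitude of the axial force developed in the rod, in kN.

With zero net strain, σ = E·αΔT = 31 GPa × 10.9×10⁻⁶ × 128 = 43.25 MPa.
Then P = σA = 43.25 × 1175 mm² = 50.82 kN, compressive.

P ≈ 50.8 kN (compressive)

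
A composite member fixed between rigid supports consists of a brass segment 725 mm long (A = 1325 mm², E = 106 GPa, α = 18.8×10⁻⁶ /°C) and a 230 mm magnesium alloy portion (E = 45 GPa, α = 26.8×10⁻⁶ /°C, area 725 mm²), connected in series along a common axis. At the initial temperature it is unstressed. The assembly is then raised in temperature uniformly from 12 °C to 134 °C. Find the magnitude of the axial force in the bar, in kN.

P ≈ 198 kN (compressive)

Free thermal expansion of the whole bar: Σ αᵢΔT Lᵢ = 18.8×10⁻⁶×122×725 + 26.8×10⁻⁶×122×230 = 2.415 mm.
The rigid supports impose zero overall length change; the single axial force P common to all segments must satisfy P Σ Lᵢ/(AᵢEᵢ) = δ_free.
The series flexibility is Σ Lᵢ/(AᵢEᵢ) = 725/(1325×106×10³) + 230/(725×45×10³) = 1.221×10⁻⁵ mm/N.
So P = 2.415 / 1.221×10⁻⁵ = 197.7 kN, compressive.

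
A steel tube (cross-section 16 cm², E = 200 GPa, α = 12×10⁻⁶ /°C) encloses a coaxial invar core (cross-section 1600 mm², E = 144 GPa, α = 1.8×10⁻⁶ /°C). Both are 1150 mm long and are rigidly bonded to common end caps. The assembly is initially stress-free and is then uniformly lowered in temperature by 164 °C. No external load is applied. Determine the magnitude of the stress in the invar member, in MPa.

The steel has the larger α, so on cooling it would change length more than the invar if both were free. The rigid plates force a common final length, so the steel is put into tension and the invar into compression, with equal and opposite forces P (no external load).
Equating the net (thermal + elastic) strains gives |α₁ − α₂|·ΔT = P·[1/(A₁E₁) + 1/(A₂E₂)].
|α₁ − α₂|·ΔT = 10.2×10⁻⁶ × 164 = 0.001673.
1/(A₁E₁) + 1/(A₂E₂) = 1/(1600×200×10³) + 1/(1600×144×10³) = 7.465×10⁻⁹ N⁻¹.
P = 0.001673 / 7.465×10⁻⁹ = 224100 N = 224.1 kN.
σ_{invar} = P/A₂ = 224100/1600 = 140 MPa, compressive.

σ ≈ 140 MPa (compressive)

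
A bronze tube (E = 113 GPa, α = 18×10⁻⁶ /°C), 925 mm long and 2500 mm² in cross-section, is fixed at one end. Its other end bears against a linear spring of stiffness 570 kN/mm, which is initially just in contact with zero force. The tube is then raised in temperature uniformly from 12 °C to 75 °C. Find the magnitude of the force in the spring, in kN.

P ≈ 209 kN

If the spring were absent the tube would lengthen by αΔT L = 18×10⁻⁶ × 63 × 925 = 1.049 mm.
Let P be the compressive force at the spring. The tube shortens elastically by PL/(AE) and the spring compresses by P/k; together these equal δ_free.
P [ L/(AE) + 1/k ] = δ_free → P [ 925/(2500×113×10³) + 1/(570×10³) ] = 1.049.
P = 1.049 / 5.029×10⁻⁶ = 208600 N.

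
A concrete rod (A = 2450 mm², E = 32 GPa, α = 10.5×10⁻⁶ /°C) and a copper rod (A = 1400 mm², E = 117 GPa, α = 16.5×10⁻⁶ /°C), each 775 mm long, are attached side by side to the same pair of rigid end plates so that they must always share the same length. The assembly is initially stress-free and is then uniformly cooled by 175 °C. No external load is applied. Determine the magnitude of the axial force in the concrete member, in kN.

P ≈ 55.7 kN (compressive in the concrete)

Both members must finish at the same length. With the larger α, the copper tends to over-contract; the plates restrain it, putting the copper in tension and the concrete in compression. With no external load the two internal forces are equal and opposite, magnitude P.
Equating the net (thermal + elastic) strains gives |α₁ − α₂|·ΔT = P·[1/(A₁E₁) + 1/(A₂E₂)].
|α₁ − α₂|·ΔT = 6×10⁻⁶ × 175 = 0.00105.
1/(A₁E₁) + 1/(A₂E₂) = 1/(2450×32×10³) + 1/(1400×117×10³) = 1.886×10⁻⁸ N⁻¹.
P = 0.00105 / 1.886×10⁻⁸ = 55670 N = 55.67 kN.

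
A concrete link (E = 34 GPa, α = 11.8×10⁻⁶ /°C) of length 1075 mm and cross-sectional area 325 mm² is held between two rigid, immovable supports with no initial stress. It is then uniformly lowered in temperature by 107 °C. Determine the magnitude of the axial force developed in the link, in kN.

P ≈ 14 kN (tensile)

Full restraint means ε = 0, so the stress is σ = EαΔT = 34×10³ × 11.8×10⁻⁶ × 107 = 42.93 MPa.
Then P = σA = 42.93 × 325 mm² = 13.95 kN, tensile.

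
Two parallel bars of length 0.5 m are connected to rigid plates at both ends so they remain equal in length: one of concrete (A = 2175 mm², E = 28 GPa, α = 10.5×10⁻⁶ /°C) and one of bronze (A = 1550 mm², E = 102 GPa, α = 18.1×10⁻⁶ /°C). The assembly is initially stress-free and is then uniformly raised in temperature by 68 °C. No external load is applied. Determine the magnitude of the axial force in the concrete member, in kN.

P ≈ 22.7 kN (tensile in the concrete)

Equilibrium of a rigid end plate with no external load gives equal and opposite internal forces ±P in the two members. Since α_{bronze} > α_{concrete}, heating drives the bronze into compression and the concrete into tension.
Setting the final lengths equal and cancelling L: (α₁ − α₂)ΔT = P/(A₁E₁) + P/(A₂E₂).
|α₁ − α₂|·ΔT = 7.6×10⁻⁶ × 68 = 0.0005168.
1/(A₁E₁) + 1/(A₂E₂) = 1/(2175×28×10³) + 1/(1550×102×10³) = 2.275×10⁻⁸ N⁻¹.
P = 0.0005168 / 2.275×10⁻⁸ = 22720 N = 22.72 kN.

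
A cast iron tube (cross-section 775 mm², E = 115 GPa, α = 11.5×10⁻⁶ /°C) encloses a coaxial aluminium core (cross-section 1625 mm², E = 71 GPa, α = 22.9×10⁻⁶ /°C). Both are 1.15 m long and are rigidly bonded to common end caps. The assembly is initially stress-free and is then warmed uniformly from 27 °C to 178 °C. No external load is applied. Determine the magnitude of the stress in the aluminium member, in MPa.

Equilibrium of a rigid end plate with no external load gives equal and opposite internal forces ±P in the two members. Since α_{aluminium} > α_{cast iron}, heating drives the aluminium into compression and the cast iron into tension.
Equating the net (thermal + elastic) strains gives |α₁ − α₂|·ΔT = P·[1/(A₁E₁) + 1/(A₂E₂)].
|α₁ − α₂|·ΔT = 11.4×10⁻⁶ × 151 = 0.001721.
1/(A₁E₁) + 1/(A₂E₂) = 1/(775×115×10³) + 1/(1625×71×10³) = 1.989×10⁻⁸ N⁻¹.
P = 0.001721 / 1.989×10⁻⁸ = 86560 N = 86.56 kN.
σ_{aluminium} = P/A₂ = 86560/1625 = 53.27 MPa, compressive.

σ ≈ 53.3 MPa (compressive)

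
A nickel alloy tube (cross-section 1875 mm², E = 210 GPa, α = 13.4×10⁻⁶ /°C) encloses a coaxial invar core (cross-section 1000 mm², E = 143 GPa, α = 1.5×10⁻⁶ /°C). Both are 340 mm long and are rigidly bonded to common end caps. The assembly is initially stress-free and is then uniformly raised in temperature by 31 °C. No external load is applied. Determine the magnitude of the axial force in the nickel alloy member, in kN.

P ≈ 38.7 kN (compressive in the nickel alloy)

Both members must finish at the same length. With the larger α, the nickel alloy tends to over-expand; the plates restrain it, putting the nickel alloy in compression and the invar in tension. With no external load the two internal forces are equal and opposite, magnitude P.
Setting the final lengths equal and cancelling L: (α₁ − α₂)ΔT = P/(A₁E₁) + P/(A₂E₂).
|α₁ − α₂|·ΔT = 11.9×10⁻⁶ × 31 = 0.0003689.
1/(A₁E₁) + 1/(A₂E₂) = 1/(1875×210×10³) + 1/(1000×143×10³) = 9.533×10⁻⁹ N⁻¹.
P = 0.0003689 / 9.533×10⁻⁹ = 38700 N = 38.7 kN.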